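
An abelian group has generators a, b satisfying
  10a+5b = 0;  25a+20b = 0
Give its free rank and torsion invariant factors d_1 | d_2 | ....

rank_ℚ(R)=2; free=2−2=0
SNF(R) diag = [5, 15] → torsion [5, 15]

Answer: M ≅ ℤ/5 ⊕ ℤ/15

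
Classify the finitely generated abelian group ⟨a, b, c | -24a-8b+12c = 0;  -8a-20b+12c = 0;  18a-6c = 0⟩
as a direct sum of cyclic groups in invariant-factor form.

Answer: M ≅ ℤ/2 ⊕ ℤ/4 ⊕ ℤ/12

Derivation:
rank_ℚ(R)=3; free=3−3=0
SNF(R) diag = [2, 4, 12] → torsion [2, 4, 12]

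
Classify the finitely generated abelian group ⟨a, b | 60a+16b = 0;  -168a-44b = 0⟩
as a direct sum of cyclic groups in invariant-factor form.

Answer: M ≅ ℤ/4 ⊕ ℤ/12

Derivation:
rank_ℚ(R)=2; free=2−2=0
SNF(R) diag = [4, 12] → torsion [4, 12]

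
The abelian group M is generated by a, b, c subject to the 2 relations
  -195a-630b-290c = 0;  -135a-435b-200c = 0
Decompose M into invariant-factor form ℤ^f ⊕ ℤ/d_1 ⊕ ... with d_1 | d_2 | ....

rank_ℚ(R)=2; free=3−2=1
SNF(R) diag = [5, 15] → torsion [5, 15]

Answer: M ≅ ℤ^1 ⊕ ℤ/5 ⊕ ℤ/15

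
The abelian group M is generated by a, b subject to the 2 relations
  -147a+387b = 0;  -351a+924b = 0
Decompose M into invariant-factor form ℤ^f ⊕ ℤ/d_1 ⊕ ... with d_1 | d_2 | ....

Answer: M ≅ ℤ/3 ⊕ ℤ/3

Derivation:
rank_ℚ(R)=2; free=2−2=0
SNF(R) diag = [3, 3] → torsion [3, 3]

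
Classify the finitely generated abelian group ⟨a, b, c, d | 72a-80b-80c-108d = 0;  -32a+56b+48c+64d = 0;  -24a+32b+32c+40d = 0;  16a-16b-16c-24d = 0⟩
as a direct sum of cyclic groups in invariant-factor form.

Answer: M ≅ ℤ/4 ⊕ ℤ/8 ⊕ ℤ/8 ⊕ ℤ/16

Derivation:
rank_ℚ(R)=4; free=4−4=0
SNF(R) diag = [4, 8, 8, 16] → torsion [4, 8, 8, 16]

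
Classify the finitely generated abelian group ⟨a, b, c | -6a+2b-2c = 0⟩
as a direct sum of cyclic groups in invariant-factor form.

Answer: M ≅ ℤ^2 ⊕ ℤ/2

Derivation:
rank_ℚ(R)=1; free=3−1=2
SNF(R) diag = [2] → torsion [2]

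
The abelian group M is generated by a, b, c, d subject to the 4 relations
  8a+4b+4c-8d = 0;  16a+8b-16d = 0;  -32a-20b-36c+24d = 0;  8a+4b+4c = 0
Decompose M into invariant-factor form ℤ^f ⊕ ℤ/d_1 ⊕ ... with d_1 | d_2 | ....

rank_ℚ(R)=4; free=4−4=0
SNF(R) diag = [4, 8, 8, 8] → torsion [4, 8, 8, 8]

Answer: M ≅ ℤ/4 ⊕ ℤ/8 ⊕ ℤ/8 ⊕ ℤ/8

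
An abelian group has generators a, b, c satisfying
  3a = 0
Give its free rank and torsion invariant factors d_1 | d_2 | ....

Answer: M ≅ ℤ^2 ⊕ ℤ/3

Derivation:
rank_ℚ(R)=1; free=3−1=2
SNF(R) diag = [3] → torsion [3]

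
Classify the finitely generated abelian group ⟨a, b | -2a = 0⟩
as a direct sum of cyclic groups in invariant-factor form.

rank_ℚ(R)=1; free=2−1=1
SNF(R) diag = [2] → torsion [2]

Answer: M ≅ ℤ^1 ⊕ ℤ/2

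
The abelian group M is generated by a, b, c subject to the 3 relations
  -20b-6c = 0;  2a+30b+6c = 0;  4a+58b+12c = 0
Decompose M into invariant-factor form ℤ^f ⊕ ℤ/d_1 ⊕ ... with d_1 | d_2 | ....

Answer: M ≅ ℤ/2 ⊕ ℤ/2 ⊕ ℤ/6

Derivation:
rank_ℚ(R)=3; free=3−3=0
SNF(R) diag = [2, 2, 6] → torsion [2, 2, 6]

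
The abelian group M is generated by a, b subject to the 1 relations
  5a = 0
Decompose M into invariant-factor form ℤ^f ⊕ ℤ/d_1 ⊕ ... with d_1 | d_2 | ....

Answer: M ≅ ℤ^1 ⊕ ℤ/5

Derivation:
rank_ℚ(R)=1; free=2−1=1
SNF(R) diag = [5] → torsion [5]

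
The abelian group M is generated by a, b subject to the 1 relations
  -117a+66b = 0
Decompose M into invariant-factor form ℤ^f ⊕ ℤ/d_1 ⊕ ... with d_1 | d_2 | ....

rank_ℚ(R)=1; free=2−1=1
SNF(R) diag = [3] → torsion [3]

Answer: M ≅ ℤ^1 ⊕ ℤ/3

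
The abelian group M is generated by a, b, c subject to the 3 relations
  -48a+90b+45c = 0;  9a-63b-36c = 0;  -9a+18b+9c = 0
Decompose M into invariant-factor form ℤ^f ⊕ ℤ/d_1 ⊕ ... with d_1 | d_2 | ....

Answer: M ≅ ℤ/3 ⊕ ℤ/9 ⊕ ℤ/9

Derivation:
rank_ℚ(R)=3; free=3−3=0
SNF(R) diag = [3, 9, 9] → torsion [3, 9, 9]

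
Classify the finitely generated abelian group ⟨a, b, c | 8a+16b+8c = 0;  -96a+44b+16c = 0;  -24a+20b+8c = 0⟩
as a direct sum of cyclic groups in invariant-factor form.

rank_ℚ(R)=3; free=3−3=0
SNF(R) diag = [4, 8, 16] → torsion [4, 8, 16]

Answer: M ≅ ℤ/4 ⊕ ℤ/8 ⊕ ℤ/16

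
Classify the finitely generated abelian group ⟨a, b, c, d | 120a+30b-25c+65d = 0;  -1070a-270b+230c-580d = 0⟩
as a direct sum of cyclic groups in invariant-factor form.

Answer: M ≅ ℤ^2 ⊕ ℤ/5 ⊕ ℤ/10

Derivation:
rank_ℚ(R)=2; free=4−2=2
SNF(R) diag = [5, 10] → torsion [5, 10]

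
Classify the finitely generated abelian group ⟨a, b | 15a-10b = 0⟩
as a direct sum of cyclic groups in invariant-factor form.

Answer: M ≅ ℤ^1 ⊕ ℤ/5

Derivation:
rank_ℚ(R)=1; free=2−1=1
SNF(R) diag = [5] → torsion [5]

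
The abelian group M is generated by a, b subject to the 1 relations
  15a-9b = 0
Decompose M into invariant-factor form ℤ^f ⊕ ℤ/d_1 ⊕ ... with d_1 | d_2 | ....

Answer: M ≅ ℤ^1 ⊕ ℤ/3

Derivation:
rank_ℚ(R)=1; free=2−1=1
SNF(R) diag = [3] → torsion [3]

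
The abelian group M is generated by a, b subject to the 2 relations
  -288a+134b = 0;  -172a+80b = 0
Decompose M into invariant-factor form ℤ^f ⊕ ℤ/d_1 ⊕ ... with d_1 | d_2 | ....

Answer: M ≅ ℤ/2 ⊕ ℤ/4

Derivation:
rank_ℚ(R)=2; free=2−2=0
SNF(R) diag = [2, 4] → torsion [2, 4]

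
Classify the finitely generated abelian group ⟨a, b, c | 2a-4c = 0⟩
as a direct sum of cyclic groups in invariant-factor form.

Answer: M ≅ ℤ^2 ⊕ ℤ/2

Derivation:
rank_ℚ(R)=1; free=3−1=2
SNF(R) diag = [2] → torsion [2]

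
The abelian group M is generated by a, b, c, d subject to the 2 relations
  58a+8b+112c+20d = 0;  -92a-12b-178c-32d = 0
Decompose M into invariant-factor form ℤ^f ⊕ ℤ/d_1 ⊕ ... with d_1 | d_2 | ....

Answer: M ≅ ℤ^2 ⊕ ℤ/2 ⊕ ℤ/2

Derivation:
rank_ℚ(R)=2; free=4−2=2
SNF(R) diag = [2, 2] → torsion [2, 2]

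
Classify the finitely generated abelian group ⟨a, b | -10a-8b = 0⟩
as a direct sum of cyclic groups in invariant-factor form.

Answer: M ≅ ℤ^1 ⊕ ℤ/2

Derivation:
rank_ℚ(R)=1; free=2−1=1
SNF(R) diag = [2] → torsion [2]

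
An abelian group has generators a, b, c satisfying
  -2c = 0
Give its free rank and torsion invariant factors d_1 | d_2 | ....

rank_ℚ(R)=1; free=3−1=2
SNF(R) diag = [2] → torsion [2]

Answer: M ≅ ℤ^2 ⊕ ℤ/2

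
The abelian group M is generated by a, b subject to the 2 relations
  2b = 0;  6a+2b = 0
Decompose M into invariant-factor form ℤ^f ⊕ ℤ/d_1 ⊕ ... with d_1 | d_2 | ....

Answer: M ≅ ℤ/2 ⊕ ℤ/6

Derivation:
rank_ℚ(R)=2; free=2−2=0
SNF(R) diag = [2, 6] → torsion [2, 6]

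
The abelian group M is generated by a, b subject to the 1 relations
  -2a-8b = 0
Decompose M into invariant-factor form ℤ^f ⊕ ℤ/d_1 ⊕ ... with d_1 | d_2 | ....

rank_ℚ(R)=1; free=2−1=1
SNF(R) diag = [2] → torsion [2]

Answer: M ≅ ℤ^1 ⊕ ℤ/2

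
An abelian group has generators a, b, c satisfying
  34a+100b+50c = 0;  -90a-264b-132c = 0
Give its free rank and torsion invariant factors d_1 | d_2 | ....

rank_ℚ(R)=2; free=3−2=1
SNF(R) diag = [2, 6] → torsion [2, 6]

Answer: M ≅ ℤ^1 ⊕ ℤ/2 ⊕ ℤ/6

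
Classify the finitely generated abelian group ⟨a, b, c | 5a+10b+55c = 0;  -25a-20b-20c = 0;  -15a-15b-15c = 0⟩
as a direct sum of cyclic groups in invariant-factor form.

Answer: M ≅ ℤ/5 ⊕ ℤ/15 ⊕ ℤ/45

Derivation:
rank_ℚ(R)=3; free=3−3=0
SNF(R) diag = [5, 15, 45] → torsion [5, 15, 45]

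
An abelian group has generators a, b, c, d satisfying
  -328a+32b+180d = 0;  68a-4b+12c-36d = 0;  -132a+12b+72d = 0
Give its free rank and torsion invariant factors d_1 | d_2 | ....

Answer: M ≅ ℤ^1 ⊕ ℤ/4 ⊕ ℤ/12 ⊕ ℤ/36

Derivation:
rank_ℚ(R)=3; free=4−3=1
SNF(R) diag = [4, 12, 36] → torsion [4, 12, 36]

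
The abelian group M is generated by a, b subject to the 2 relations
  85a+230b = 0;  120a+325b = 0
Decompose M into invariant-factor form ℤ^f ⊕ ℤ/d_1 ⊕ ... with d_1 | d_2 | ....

rank_ℚ(R)=2; free=2−2=0
SNF(R) diag = [5, 5] → torsion [5, 5]

Answer: M ≅ ℤ/5 ⊕ ℤ/5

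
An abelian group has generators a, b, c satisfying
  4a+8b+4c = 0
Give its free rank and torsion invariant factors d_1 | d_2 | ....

rank_ℚ(R)=1; free=3−1=2
SNF(R) diag = [4] → torsion [4]

Answer: M ≅ ℤ^2 ⊕ ℤ/4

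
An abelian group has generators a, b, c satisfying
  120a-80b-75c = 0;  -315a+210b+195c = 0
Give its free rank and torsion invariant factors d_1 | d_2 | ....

rank_ℚ(R)=2; free=3−2=1
SNF(R) diag = [5, 15] → torsion [5, 15]

Answer: M ≅ ℤ^1 ⊕ ℤ/5 ⊕ ℤ/15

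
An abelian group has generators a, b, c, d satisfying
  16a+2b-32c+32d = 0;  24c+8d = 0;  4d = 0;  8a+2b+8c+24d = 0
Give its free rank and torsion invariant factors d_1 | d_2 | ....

rank_ℚ(R)=4; free=4−4=0
SNF(R) diag = [2, 4, 8, 24] → torsion [2, 4, 8, 24]

Answer: M ≅ ℤ/2 ⊕ ℤ/4 ⊕ ℤ/8 ⊕ ℤ/24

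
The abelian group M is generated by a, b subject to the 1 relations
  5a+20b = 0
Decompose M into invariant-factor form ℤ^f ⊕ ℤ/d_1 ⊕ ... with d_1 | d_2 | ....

rank_ℚ(R)=1; free=2−1=1
SNF(R) diag = [5] → torsion [5]

Answer: M ≅ ℤ^1 ⊕ ℤ/5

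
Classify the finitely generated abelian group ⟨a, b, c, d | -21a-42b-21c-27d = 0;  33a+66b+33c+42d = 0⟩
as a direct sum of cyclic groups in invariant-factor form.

Answer: M ≅ ℤ^2 ⊕ ℤ/3 ⊕ ℤ/3

Derivation:
rank_ℚ(R)=2; free=4−2=2
SNF(R) diag = [3, 3] → torsion [3, 3]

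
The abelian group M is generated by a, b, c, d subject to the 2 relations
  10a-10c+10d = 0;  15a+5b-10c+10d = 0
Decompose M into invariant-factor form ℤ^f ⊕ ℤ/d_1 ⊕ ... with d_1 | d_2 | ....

Answer: M ≅ ℤ^2 ⊕ ℤ/5 ⊕ ℤ/10

Derivation:
rank_ℚ(R)=2; free=4−2=2
SNF(R) diag = [5, 10] → torsion [5, 10]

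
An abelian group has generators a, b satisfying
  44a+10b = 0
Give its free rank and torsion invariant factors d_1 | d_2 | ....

Answer: M ≅ ℤ^1 ⊕ ℤ/2

Derivation:
rank_ℚ(R)=1; free=2−1=1
SNF(R) diag = [2] → torsion [2]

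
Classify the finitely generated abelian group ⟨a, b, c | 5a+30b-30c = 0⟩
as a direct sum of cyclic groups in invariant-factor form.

Answer: M ≅ ℤ^2 ⊕ ℤ/5

Derivation:
rank_ℚ(R)=1; free=3−1=2
SNF(R) diag = [5] → torsion [5]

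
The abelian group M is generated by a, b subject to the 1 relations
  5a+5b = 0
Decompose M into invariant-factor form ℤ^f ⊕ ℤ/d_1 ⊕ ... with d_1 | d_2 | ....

Answer: M ≅ ℤ^1 ⊕ ℤ/5

Derivation:
rank_ℚ(R)=1; free=2−1=1
SNF(R) diag = [5] → torsion [5]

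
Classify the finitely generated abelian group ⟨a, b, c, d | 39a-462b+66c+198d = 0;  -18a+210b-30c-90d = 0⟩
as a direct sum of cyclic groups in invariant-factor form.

rank_ℚ(R)=2; free=4−2=2
SNF(R) diag = [3, 6] → torsion [3, 6]

Answer: M ≅ ℤ^2 ⊕ ℤ/3 ⊕ ℤ/6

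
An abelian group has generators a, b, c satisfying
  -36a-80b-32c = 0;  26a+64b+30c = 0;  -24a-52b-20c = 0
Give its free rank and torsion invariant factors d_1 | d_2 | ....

rank_ℚ(R)=3; free=3−3=0
SNF(R) diag = [2, 4, 4] → torsion [2, 4, 4]

Answer: M ≅ ℤ/2 ⊕ ℤ/4 ⊕ ℤ/4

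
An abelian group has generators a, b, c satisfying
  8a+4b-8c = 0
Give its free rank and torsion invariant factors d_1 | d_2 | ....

rank_ℚ(R)=1; free=3−1=2
SNF(R) diag = [4] → torsion [4]

Answer: M ≅ ℤ^2 ⊕ ℤ/4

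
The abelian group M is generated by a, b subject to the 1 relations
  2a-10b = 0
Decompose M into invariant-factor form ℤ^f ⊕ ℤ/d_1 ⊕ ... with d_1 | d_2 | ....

Answer: M ≅ ℤ^1 ⊕ ℤ/2

Derivation:
rank_ℚ(R)=1; free=2−1=1
SNF(R) diag = [2] → torsion [2]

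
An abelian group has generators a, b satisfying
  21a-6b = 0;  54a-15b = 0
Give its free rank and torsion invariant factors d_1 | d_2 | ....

rank_ℚ(R)=2; free=2−2=0
SNF(R) diag = [3, 3] → torsion [3, 3]

Answer: M ≅ ℤ/3 ⊕ ℤ/3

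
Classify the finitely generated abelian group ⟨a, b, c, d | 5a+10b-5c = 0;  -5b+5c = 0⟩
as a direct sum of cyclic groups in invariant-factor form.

Answer: M ≅ ℤ^2 ⊕ ℤ/5 ⊕ ℤ/5

Derivation:
rank_ℚ(R)=2; free=4−2=2
SNF(R) diag = [5, 5] → torsion [5, 5]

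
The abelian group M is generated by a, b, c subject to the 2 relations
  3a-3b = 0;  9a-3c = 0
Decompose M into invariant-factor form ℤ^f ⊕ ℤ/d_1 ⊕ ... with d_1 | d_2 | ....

rank_ℚ(R)=2; free=3−2=1
SNF(R) diag = [3, 3] → torsion [3, 3]

Answer: M ≅ ℤ^1 ⊕ ℤ/3 ⊕ ℤ/3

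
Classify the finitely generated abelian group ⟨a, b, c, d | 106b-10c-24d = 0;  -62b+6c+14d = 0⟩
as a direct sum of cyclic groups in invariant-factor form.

Answer: M ≅ ℤ^2 ⊕ ℤ/2 ⊕ ℤ/2

Derivation:
rank_ℚ(R)=2; free=4−2=2
SNF(R) diag = [2, 2] → torsion [2, 2]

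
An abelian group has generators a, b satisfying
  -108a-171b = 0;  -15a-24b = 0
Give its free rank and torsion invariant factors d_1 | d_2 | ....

rank_ℚ(R)=2; free=2−2=0
SNF(R) diag = [3, 9] → torsion [3, 9]

Answer: M ≅ ℤ/3 ⊕ ℤ/9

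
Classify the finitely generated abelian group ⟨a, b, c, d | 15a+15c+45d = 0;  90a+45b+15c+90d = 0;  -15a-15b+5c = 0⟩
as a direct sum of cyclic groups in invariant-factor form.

rank_ℚ(R)=3; free=4−3=1
SNF(R) diag = [5, 15, 45] → torsion [5, 15, 45]

Answer: M ≅ ℤ^1 ⊕ ℤ/5 ⊕ ℤ/15 ⊕ ℤ/45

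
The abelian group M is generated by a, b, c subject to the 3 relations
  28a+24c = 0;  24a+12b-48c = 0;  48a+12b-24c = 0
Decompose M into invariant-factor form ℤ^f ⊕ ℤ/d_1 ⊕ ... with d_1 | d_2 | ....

Answer: M ≅ ℤ/4 ⊕ ℤ/12 ⊕ ℤ/24

Derivation:
rank_ℚ(R)=3; free=3−3=0
SNF(R) diag = [4, 12, 24] → torsion [4, 12, 24]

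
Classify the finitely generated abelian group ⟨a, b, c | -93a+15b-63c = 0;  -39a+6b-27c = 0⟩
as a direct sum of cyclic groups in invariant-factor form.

Answer: M ≅ ℤ^1 ⊕ ℤ/3 ⊕ ℤ/9

Derivation:
rank_ℚ(R)=2; free=3−2=1
SNF(R) diag = [3, 9] → torsion [3, 9]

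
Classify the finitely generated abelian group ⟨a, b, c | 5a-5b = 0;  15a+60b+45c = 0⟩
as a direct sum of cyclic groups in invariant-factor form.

rank_ℚ(R)=2; free=3−2=1
SNF(R) diag = [5, 15] → torsion [5, 15]

Answer: M ≅ ℤ^1 ⊕ ℤ/5 ⊕ ℤ/15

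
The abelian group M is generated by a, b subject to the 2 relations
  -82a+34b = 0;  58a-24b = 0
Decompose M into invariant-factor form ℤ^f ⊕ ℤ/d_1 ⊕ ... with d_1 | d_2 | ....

Answer: M ≅ ℤ/2 ⊕ ℤ/2

Derivation:
rank_ℚ(R)=2; free=2−2=0
SNF(R) diag = [2, 2] → torsion [2, 2]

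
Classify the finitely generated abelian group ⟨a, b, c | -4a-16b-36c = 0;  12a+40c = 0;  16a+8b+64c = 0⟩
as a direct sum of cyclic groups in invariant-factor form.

Answer: M ≅ ℤ/4 ⊕ ℤ/4 ⊕ ℤ/8

Derivation:
rank_ℚ(R)=3; free=3−3=0
SNF(R) diag = [4, 4, 8] → torsion [4, 4, 8]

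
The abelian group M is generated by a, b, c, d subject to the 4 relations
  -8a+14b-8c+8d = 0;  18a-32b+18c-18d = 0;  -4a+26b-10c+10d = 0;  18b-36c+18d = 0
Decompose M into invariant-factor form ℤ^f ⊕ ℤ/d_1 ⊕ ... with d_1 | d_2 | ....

rank_ℚ(R)=4; free=4−4=0
SNF(R) diag = [2, 2, 6, 18] → torsion [2, 2, 6, 18]

Answer: M ≅ ℤ/2 ⊕ ℤ/2 ⊕ ℤ/6 ⊕ ℤ/18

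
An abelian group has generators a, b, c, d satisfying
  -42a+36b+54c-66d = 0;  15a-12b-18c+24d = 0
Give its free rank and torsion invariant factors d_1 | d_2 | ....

Answer: M ≅ ℤ^2 ⊕ ℤ/3 ⊕ ℤ/6

Derivation:
rank_ℚ(R)=2; free=4−2=2
SNF(R) diag = [3, 6] → torsion [3, 6]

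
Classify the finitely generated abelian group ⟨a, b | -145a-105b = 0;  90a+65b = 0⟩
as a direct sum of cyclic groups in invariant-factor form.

Answer: M ≅ ℤ/5 ⊕ ℤ/5

Derivation:
rank_ℚ(R)=2; free=2−2=0
SNF(R) diag = [5, 5] → torsion [5, 5]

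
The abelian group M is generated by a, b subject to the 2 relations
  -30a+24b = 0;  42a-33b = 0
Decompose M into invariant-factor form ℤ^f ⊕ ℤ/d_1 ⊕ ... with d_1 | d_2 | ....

rank_ℚ(R)=2; free=2−2=0
SNF(R) diag = [3, 6] → torsion [3, 6]

Answer: M ≅ ℤ/3 ⊕ ℤ/6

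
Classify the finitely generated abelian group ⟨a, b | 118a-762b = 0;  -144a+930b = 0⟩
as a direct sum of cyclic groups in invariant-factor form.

Answer: M ≅ ℤ/2 ⊕ ℤ/6

Derivation:
rank_ℚ(R)=2; free=2−2=0
SNF(R) diag = [2, 6] → torsion [2, 6]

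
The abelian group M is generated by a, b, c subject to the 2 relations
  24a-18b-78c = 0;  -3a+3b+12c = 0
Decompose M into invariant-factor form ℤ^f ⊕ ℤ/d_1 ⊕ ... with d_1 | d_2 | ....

rank_ℚ(R)=2; free=3−2=1
SNF(R) diag = [3, 6] → torsion [3, 6]

Answer: M ≅ ℤ^1 ⊕ ℤ/3 ⊕ ℤ/6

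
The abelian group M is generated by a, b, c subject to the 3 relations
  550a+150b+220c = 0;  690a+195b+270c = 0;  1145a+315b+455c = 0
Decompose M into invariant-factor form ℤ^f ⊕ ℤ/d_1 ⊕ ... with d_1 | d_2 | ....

Answer: M ≅ ℤ/5 ⊕ ℤ/15 ⊕ ℤ/30

Derivation:
rank_ℚ(R)=3; free=3−3=0
SNF(R) diag = [5, 15, 30] → torsion [5, 15, 30]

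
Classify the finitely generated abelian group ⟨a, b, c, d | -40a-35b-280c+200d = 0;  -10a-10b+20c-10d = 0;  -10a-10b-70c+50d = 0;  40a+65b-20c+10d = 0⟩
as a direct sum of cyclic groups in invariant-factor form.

Answer: M ≅ ℤ/5 ⊕ ℤ/10 ⊕ ℤ/30 ⊕ ℤ/30

Derivation:
rank_ℚ(R)=4; free=4−4=0
SNF(R) diag = [5, 10, 30, 30] → torsion [5, 10, 30, 30]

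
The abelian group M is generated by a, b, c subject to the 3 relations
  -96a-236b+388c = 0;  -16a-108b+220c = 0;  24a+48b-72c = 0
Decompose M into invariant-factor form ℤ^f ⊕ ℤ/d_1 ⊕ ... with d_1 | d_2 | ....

Answer: M ≅ ℤ/4 ⊕ ℤ/8 ⊕ ℤ/24

Derivation:
rank_ℚ(R)=3; free=3−3=0
SNF(R) diag = [4, 8, 24] → torsion [4, 8, 24]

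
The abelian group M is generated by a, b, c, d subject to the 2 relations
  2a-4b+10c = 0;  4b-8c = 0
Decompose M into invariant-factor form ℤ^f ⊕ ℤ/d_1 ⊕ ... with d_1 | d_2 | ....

Answer: M ≅ ℤ^2 ⊕ ℤ/2 ⊕ ℤ/4

Derivation:
rank_ℚ(R)=2; free=4−2=2
SNF(R) diag = [2, 4] → torsion [2, 4]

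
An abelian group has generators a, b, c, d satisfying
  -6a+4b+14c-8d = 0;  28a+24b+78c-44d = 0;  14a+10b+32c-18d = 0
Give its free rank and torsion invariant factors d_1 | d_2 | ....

rank_ℚ(R)=3; free=4−3=1
SNF(R) diag = [2, 2, 6] → torsion [2, 2, 6]

Answer: M ≅ ℤ^1 ⊕ ℤ/2 ⊕ ℤ/2 ⊕ ℤ/6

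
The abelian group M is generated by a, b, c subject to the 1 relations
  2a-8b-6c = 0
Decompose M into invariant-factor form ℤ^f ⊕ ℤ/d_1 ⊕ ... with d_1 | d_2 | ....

Answer: M ≅ ℤ^2 ⊕ ℤ/2

Derivation:
rank_ℚ(R)=1; free=3−1=2
SNF(R) diag = [2] → torsion [2]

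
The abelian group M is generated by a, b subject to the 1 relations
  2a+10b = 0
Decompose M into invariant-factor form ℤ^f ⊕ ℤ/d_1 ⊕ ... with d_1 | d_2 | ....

Answer: M ≅ ℤ^1 ⊕ ℤ/2

Derivation:
rank_ℚ(R)=1; free=2−1=1
SNF(R) diag = [2] → torsion [2]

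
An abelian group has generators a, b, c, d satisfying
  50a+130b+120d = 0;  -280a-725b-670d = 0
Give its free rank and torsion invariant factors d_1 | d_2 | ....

rank_ℚ(R)=2; free=4−2=2
SNF(R) diag = [5, 10] → torsion [5, 10]

Answer: M ≅ ℤ^2 ⊕ ℤ/5 ⊕ ℤ/10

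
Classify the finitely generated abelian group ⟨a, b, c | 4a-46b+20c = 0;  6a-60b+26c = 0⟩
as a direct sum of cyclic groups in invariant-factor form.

Answer: M ≅ ℤ^1 ⊕ ℤ/2 ⊕ ℤ/2

Derivation:
rank_ℚ(R)=2; free=3−2=1
SNF(R) diag = [2, 2] → torsion [2, 2]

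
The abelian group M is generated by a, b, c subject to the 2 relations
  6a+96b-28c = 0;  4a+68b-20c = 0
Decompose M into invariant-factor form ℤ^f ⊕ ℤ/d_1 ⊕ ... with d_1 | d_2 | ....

rank_ℚ(R)=2; free=3−2=1
SNF(R) diag = [2, 4] → torsion [2, 4]

Answer: M ≅ ℤ^1 ⊕ ℤ/2 ⊕ ℤ/4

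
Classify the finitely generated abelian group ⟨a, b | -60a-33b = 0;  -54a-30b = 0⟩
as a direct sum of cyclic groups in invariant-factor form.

rank_ℚ(R)=2; free=2−2=0
SNF(R) diag = [3, 6] → torsion [3, 6]

Answer: M ≅ ℤ/3 ⊕ ℤ/6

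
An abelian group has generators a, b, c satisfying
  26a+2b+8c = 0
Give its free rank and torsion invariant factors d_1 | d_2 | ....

rank_ℚ(R)=1; free=3−1=2
SNF(R) diag = [2] → torsion [2]

Answer: M ≅ ℤ^2 ⊕ ℤ/2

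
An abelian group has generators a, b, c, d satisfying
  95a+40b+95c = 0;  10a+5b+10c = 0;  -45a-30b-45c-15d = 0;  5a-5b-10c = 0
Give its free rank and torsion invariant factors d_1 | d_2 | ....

rank_ℚ(R)=4; free=4−4=0
SNF(R) diag = [5, 15, 15, 15] → torsion [5, 15, 15, 15]

Answer: M ≅ ℤ/5 ⊕ ℤ/15 ⊕ ℤ/15 ⊕ ℤ/15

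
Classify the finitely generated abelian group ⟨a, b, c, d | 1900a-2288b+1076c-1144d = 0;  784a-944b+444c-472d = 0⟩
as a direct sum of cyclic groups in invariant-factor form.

rank_ℚ(R)=2; free=4−2=2
SNF(R) diag = [4, 4] → torsion [4, 4]

Answer: M ≅ ℤ^2 ⊕ ℤ/4 ⊕ ℤ/4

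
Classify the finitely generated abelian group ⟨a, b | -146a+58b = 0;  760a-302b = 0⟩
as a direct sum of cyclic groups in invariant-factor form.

Answer: M ≅ ℤ/2 ⊕ ℤ/6

Derivation:
rank_ℚ(R)=2; free=2−2=0
SNF(R) diag = [2, 6] → torsion [2, 6]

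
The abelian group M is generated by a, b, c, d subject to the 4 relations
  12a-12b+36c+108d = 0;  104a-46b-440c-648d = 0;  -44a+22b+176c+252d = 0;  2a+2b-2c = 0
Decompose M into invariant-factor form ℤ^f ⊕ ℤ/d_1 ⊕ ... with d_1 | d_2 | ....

Answer: M ≅ ℤ/2 ⊕ ℤ/6 ⊕ ℤ/12 ⊕ ℤ/36

Derivation:
rank_ℚ(R)=4; free=4−4=0
SNF(R) diag = [2, 6, 12, 36] → torsion [2, 6, 12, 36]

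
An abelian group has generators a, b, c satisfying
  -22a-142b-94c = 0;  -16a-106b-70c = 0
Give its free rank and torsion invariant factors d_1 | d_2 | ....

Answer: M ≅ ℤ^1 ⊕ ℤ/2 ⊕ ℤ/6

Derivation:
rank_ℚ(R)=2; free=3−2=1
SNF(R) diag = [2, 6] → torsion [2, 6]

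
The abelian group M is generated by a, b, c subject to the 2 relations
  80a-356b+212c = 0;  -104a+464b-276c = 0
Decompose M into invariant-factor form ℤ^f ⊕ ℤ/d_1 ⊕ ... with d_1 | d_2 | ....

Answer: M ≅ ℤ^1 ⊕ ℤ/4 ⊕ ℤ/4

Derivation:
rank_ℚ(R)=2; free=3−2=1
SNF(R) diag = [4, 4] → torsion [4, 4]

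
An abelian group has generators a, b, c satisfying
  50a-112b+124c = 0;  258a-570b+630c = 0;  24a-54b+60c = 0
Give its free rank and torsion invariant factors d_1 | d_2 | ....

Answer: M ≅ ℤ/2 ⊕ ℤ/6 ⊕ ℤ/6

Derivation:
rank_ℚ(R)=3; free=3−3=0
SNF(R) diag = [2, 6, 6] → torsion [2, 6, 6]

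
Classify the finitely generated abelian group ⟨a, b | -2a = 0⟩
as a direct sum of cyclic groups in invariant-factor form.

Answer: M ≅ ℤ^1 ⊕ ℤ/2

Derivation:
rank_ℚ(R)=1; free=2−1=1
SNF(R) diag = [2] → torsion [2]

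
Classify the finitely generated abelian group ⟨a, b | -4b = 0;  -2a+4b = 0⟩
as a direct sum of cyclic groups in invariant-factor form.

rank_ℚ(R)=2; free=2−2=0
SNF(R) diag = [2, 4] → torsion [2, 4]

Answer: M ≅ ℤ/2 ⊕ ℤ/4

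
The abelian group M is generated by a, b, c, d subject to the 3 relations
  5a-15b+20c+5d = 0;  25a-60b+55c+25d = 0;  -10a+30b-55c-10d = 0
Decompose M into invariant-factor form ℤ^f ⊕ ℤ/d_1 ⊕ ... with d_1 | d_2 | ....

Answer: M ≅ ℤ^1 ⊕ ℤ/5 ⊕ ℤ/15 ⊕ ℤ/15

Derivation:
rank_ℚ(R)=3; free=4−3=1
SNF(R) diag = [5, 15, 15] → torsion [5, 15, 15]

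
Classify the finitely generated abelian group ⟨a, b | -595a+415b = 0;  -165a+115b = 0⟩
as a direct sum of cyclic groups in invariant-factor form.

rank_ℚ(R)=2; free=2−2=0
SNF(R) diag = [5, 10] → torsion [5, 10]

Answer: M ≅ ℤ/5 ⊕ ℤ/10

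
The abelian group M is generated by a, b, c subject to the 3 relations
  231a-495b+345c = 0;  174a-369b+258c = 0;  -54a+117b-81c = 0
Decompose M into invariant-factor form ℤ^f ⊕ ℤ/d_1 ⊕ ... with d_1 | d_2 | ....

Answer: M ≅ ℤ/3 ⊕ ℤ/9 ⊕ ℤ/9

Derivation:
rank_ℚ(R)=3; free=3−3=0
SNF(R) diag = [3, 9, 9] → torsion [3, 9, 9]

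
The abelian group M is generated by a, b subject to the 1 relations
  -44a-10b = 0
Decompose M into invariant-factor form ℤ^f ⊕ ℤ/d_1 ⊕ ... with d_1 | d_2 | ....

Answer: M ≅ ℤ^1 ⊕ ℤ/2

Derivation:
rank_ℚ(R)=1; free=2−1=1
SNF(R) diag = [2] → torsion [2]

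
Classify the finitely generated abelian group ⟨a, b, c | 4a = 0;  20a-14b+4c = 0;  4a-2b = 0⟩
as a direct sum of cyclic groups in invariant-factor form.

Answer: M ≅ ℤ/2 ⊕ ℤ/4 ⊕ ℤ/4

Derivation:
rank_ℚ(R)=3; free=3−3=0
SNF(R) diag = [2, 4, 4] → torsion [2, 4, 4]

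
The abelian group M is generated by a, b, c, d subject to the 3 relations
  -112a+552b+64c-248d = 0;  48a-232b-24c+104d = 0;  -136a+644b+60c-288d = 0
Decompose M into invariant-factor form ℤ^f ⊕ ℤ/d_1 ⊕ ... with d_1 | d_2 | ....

rank_ℚ(R)=3; free=4−3=1
SNF(R) diag = [4, 8, 8] → torsion [4, 8, 8]

Answer: M ≅ ℤ^1 ⊕ ℤ/4 ⊕ ℤ/8 ⊕ ℤ/8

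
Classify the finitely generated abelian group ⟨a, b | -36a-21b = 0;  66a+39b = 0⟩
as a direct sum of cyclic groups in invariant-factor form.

rank_ℚ(R)=2; free=2−2=0
SNF(R) diag = [3, 6] → torsion [3, 6]

Answer: M ≅ ℤ/3 ⊕ ℤ/6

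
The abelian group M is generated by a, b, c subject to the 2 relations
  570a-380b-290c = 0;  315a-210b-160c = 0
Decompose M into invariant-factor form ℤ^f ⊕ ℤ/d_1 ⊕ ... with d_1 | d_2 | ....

Answer: M ≅ ℤ^1 ⊕ ℤ/5 ⊕ ℤ/10

Derivation:
rank_ℚ(R)=2; free=3−2=1
SNF(R) diag = [5, 10] → torsion [5, 10]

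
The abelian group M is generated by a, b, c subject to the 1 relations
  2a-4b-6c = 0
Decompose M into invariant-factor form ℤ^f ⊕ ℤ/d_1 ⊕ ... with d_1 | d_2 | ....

rank_ℚ(R)=1; free=3−1=2
SNF(R) diag = [2] → torsion [2]

Answer: M ≅ ℤ^2 ⊕ ℤ/2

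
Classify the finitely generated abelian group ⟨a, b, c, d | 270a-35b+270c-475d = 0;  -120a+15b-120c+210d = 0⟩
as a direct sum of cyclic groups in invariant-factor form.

rank_ℚ(R)=2; free=4−2=2
SNF(R) diag = [5, 15] → torsion [5, 15]

Answer: M ≅ ℤ^2 ⊕ ℤ/5 ⊕ ℤ/15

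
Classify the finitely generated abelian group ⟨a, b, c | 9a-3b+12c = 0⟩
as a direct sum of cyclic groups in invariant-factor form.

rank_ℚ(R)=1; free=3−1=2
SNF(R) diag = [3] → torsion [3]

Answer: M ≅ ℤ^2 ⊕ ℤ/3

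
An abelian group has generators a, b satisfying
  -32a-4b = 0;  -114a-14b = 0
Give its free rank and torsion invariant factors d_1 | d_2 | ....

rank_ℚ(R)=2; free=2−2=0
SNF(R) diag = [2, 4] → torsion [2, 4]

Answer: M ≅ ℤ/2 ⊕ ℤ/4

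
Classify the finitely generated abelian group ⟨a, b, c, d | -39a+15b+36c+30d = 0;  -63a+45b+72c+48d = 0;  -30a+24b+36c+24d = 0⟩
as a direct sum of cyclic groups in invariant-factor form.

rank_ℚ(R)=3; free=4−3=1
SNF(R) diag = [3, 6, 18] → torsion [3, 6, 18]

Answer: M ≅ ℤ^1 ⊕ ℤ/3 ⊕ ℤ/6 ⊕ ℤ/18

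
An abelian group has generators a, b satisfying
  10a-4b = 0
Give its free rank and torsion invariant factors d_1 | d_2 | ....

Answer: M ≅ ℤ^1 ⊕ ℤ/2

Derivation:
rank_ℚ(R)=1; free=2−1=1
SNF(R) diag = [2] → torsion [2]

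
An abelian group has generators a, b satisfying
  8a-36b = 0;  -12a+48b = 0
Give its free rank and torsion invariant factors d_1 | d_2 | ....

Answer: M ≅ ℤ/4 ⊕ ℤ/12

Derivation:
rank_ℚ(R)=2; free=2−2=0
SNF(R) diag = [4, 12] → torsion [4, 12]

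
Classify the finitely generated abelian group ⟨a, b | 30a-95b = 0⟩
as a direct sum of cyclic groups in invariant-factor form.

Answer: M ≅ ℤ^1 ⊕ ℤ/5

Derivation:
rank_ℚ(R)=1; free=2−1=1
SNF(R) diag = [5] → torsion [5]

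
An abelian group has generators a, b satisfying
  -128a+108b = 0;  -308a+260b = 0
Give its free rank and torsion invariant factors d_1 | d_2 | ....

Answer: M ≅ ℤ/4 ⊕ ℤ/4

Derivation:
rank_ℚ(R)=2; free=2−2=0
SNF(R) diag = [4, 4] → torsion [4, 4]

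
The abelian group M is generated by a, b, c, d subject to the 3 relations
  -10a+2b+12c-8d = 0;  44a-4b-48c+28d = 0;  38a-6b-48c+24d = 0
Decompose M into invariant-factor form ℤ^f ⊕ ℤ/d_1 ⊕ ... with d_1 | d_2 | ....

rank_ℚ(R)=3; free=4−3=1
SNF(R) diag = [2, 4, 12] → torsion [2, 4, 12]

Answer: M ≅ ℤ^1 ⊕ ℤ/2 ⊕ ℤ/4 ⊕ ℤ/12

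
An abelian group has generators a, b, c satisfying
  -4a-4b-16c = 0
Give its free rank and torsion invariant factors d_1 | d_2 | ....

rank_ℚ(R)=1; free=3−1=2
SNF(R) diag = [4] → torsion [4]

Answer: M ≅ ℤ^2 ⊕ ℤ/4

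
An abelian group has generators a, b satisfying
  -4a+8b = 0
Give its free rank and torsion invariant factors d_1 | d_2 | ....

Answer: M ≅ ℤ^1 ⊕ ℤ/4

Derivation:
rank_ℚ(R)=1; free=2−1=1
SNF(R) diag = [4] → torsion [4]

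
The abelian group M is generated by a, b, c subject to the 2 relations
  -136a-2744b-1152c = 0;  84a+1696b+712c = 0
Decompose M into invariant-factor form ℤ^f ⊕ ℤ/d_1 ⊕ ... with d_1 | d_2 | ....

Answer: M ≅ ℤ^1 ⊕ ℤ/4 ⊕ ℤ/8

Derivation:
rank_ℚ(R)=2; free=3−2=1
SNF(R) diag = [4, 8] → torsion [4, 8]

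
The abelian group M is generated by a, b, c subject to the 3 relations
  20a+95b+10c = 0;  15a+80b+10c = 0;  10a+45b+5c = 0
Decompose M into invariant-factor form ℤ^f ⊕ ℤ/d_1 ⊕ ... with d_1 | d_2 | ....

rank_ℚ(R)=3; free=3−3=0
SNF(R) diag = [5, 5, 5] → torsion [5, 5, 5]

Answer: M ≅ ℤ/5 ⊕ ℤ/5 ⊕ ℤ/5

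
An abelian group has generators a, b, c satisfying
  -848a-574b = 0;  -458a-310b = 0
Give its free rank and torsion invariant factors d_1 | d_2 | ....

Answer: M ≅ ℤ^1 ⊕ ℤ/2 ⊕ ℤ/6

Derivation:
rank_ℚ(R)=2; free=3−2=1
SNF(R) diag = [2, 6] → torsion [2, 6]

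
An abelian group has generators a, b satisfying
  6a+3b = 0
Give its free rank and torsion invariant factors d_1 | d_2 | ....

rank_ℚ(R)=1; free=2−1=1
SNF(R) diag = [3] → torsion [3]

Answer: M ≅ ℤ^1 ⊕ ℤ/3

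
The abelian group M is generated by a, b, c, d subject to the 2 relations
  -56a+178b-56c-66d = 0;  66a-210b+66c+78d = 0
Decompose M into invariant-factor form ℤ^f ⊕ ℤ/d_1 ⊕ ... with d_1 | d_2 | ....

Answer: M ≅ ℤ^2 ⊕ ℤ/2 ⊕ ℤ/6

Derivation:
rank_ℚ(R)=2; free=4−2=2
SNF(R) diag = [2, 6] → torsion [2, 6]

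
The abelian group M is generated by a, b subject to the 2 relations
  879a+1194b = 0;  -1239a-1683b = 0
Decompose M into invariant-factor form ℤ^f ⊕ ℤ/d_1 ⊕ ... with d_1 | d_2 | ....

Answer: M ≅ ℤ/3 ⊕ ℤ/3

Derivation:
rank_ℚ(R)=2; free=2−2=0
SNF(R) diag = [3, 3] → torsion [3, 3]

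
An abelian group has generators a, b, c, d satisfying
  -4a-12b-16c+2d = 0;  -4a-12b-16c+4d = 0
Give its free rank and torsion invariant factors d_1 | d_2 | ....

rank_ℚ(R)=2; free=4−2=2
SNF(R) diag = [2, 4] → torsion [2, 4]

Answer: M ≅ ℤ^2 ⊕ ℤ/2 ⊕ ℤ/4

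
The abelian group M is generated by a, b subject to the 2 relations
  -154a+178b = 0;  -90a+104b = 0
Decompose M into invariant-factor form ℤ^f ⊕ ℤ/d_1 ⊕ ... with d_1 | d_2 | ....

Answer: M ≅ ℤ/2 ⊕ ℤ/2

Derivation:
rank_ℚ(R)=2; free=2−2=0
SNF(R) diag = [2, 2] → torsion [2, 2]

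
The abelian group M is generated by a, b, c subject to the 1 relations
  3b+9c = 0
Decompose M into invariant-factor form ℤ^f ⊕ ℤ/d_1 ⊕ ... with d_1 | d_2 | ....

Answer: M ≅ ℤ^2 ⊕ ℤ/3

Derivation:
rank_ℚ(R)=1; free=3−1=2
SNF(R) diag = [3] → torsion [3]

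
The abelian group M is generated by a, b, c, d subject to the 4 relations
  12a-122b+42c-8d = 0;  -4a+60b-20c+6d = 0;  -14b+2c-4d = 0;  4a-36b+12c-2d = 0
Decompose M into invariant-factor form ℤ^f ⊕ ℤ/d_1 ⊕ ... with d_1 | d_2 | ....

rank_ℚ(R)=4; free=4−4=0
SNF(R) diag = [2, 2, 4, 8] → torsion [2, 2, 4, 8]

Answer: M ≅ ℤ/2 ⊕ ℤ/2 ⊕ ℤ/4 ⊕ ℤ/8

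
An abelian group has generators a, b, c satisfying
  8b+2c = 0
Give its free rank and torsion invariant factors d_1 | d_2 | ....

rank_ℚ(R)=1; free=3−1=2
SNF(R) diag = [2] → torsion [2]

Answer: M ≅ ℤ^2 ⊕ ℤ/2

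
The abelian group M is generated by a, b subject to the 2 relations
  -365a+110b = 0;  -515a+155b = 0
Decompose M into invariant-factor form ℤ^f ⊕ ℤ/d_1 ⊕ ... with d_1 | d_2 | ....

rank_ℚ(R)=2; free=2−2=0
SNF(R) diag = [5, 15] → torsion [5, 15]

Answer: M ≅ ℤ/5 ⊕ ℤ/15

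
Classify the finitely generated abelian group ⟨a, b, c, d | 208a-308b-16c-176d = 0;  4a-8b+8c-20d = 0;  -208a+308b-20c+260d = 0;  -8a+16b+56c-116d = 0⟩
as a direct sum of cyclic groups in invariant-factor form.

Answer: M ≅ ℤ/4 ⊕ ℤ/12 ⊕ ℤ/36 ⊕ ℤ/108

Derivation:
rank_ℚ(R)=4; free=4−4=0
SNF(R) diag = [4, 12, 36, 108] → torsion [4, 12, 36, 108]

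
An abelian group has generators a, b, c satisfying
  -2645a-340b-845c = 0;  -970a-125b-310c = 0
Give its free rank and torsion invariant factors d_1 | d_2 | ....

Answer: M ≅ ℤ^1 ⊕ ℤ/5 ⊕ ℤ/15

Derivation:
rank_ℚ(R)=2; free=3−2=1
SNF(R) diag = [5, 15] → torsion [5, 15]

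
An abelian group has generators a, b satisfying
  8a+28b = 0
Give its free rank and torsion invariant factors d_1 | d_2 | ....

rank_ℚ(R)=1; free=2−1=1
SNF(R) diag = [4] → torsion [4]

Answer: M ≅ ℤ^1 ⊕ ℤ/4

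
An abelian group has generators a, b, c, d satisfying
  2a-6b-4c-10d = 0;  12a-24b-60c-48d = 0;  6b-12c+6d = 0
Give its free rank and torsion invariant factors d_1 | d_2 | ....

rank_ℚ(R)=3; free=4−3=1
SNF(R) diag = [2, 6, 12] → torsion [2, 6, 12]

Answer: M ≅ ℤ^1 ⊕ ℤ/2 ⊕ ℤ/6 ⊕ ℤ/12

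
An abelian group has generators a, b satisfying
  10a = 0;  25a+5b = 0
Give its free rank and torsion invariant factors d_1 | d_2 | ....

Answer: M ≅ ℤ/5 ⊕ ℤ/10

Derivation:
rank_ℚ(R)=2; free=2−2=0
SNF(R) diag = [5, 10] → torsion [5, 10]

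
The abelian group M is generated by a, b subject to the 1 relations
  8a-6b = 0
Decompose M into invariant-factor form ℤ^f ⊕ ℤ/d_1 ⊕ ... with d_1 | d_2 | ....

Answer: M ≅ ℤ^1 ⊕ ℤ/2

Derivation:
rank_ℚ(R)=1; free=2−1=1
SNF(R) diag = [2] → torsion [2]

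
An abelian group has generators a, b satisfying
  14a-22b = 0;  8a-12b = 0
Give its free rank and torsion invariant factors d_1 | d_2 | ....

rank_ℚ(R)=2; free=2−2=0
SNF(R) diag = [2, 4] → torsion [2, 4]

Answer: M ≅ ℤ/2 ⊕ ℤ/4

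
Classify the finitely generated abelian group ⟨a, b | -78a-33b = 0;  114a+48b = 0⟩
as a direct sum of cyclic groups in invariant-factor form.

Answer: M ≅ ℤ/3 ⊕ ℤ/6

Derivation:
rank_ℚ(R)=2; free=2−2=0
SNF(R) diag = [3, 6] → torsion [3, 6]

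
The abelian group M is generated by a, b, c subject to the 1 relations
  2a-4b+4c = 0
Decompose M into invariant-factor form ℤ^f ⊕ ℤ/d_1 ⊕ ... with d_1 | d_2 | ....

rank_ℚ(R)=1; free=3−1=2
SNF(R) diag = [2] → torsion [2]

Answer: M ≅ ℤ^2 ⊕ ℤ/2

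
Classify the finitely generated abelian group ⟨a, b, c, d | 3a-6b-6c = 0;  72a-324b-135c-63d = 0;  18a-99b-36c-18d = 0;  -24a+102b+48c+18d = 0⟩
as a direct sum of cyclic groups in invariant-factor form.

rank_ℚ(R)=4; free=4−4=0
SNF(R) diag = [3, 9, 9, 18] → torsion [3, 9, 9, 18]

Answer: M ≅ ℤ/3 ⊕ ℤ/9 ⊕ ℤ/9 ⊕ ℤ/18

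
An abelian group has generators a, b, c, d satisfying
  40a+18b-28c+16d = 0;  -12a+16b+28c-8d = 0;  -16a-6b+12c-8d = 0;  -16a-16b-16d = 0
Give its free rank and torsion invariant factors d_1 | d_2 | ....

Answer: M ≅ ℤ/2 ⊕ ℤ/4 ⊕ ℤ/8 ⊕ ℤ/16

Derivation:
rank_ℚ(R)=4; free=4−4=0
SNF(R) diag = [2, 4, 8, 16] → torsion [2, 4, 8, 16]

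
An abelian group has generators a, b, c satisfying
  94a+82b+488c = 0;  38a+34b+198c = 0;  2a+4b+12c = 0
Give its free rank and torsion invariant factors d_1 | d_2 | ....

Answer: M ≅ ℤ/2 ⊕ ℤ/2 ⊕ ℤ/6

Derivation:
rank_ℚ(R)=3; free=3−3=0
SNF(R) diag = [2, 2, 6] → torsion [2, 2, 6]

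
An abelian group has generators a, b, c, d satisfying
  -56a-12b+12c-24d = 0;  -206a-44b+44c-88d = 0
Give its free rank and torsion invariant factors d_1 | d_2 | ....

Answer: M ≅ ℤ^2 ⊕ ℤ/2 ⊕ ℤ/4

Derivation:
rank_ℚ(R)=2; free=4−2=2
SNF(R) diag = [2, 4] → torsion [2, 4]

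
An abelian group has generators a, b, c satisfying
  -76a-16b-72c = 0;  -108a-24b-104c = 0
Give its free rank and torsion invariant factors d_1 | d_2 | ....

Answer: M ≅ ℤ^1 ⊕ ℤ/4 ⊕ ℤ/8

Derivation:
rank_ℚ(R)=2; free=3−2=1
SNF(R) diag = [4, 8] → torsion [4, 8]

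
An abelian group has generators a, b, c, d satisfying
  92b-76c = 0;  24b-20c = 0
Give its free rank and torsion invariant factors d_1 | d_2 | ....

Answer: M ≅ ℤ^2 ⊕ ℤ/4 ⊕ ℤ/4

Derivation:
rank_ℚ(R)=2; free=4−2=2
SNF(R) diag = [4, 4] → torsion [4, 4]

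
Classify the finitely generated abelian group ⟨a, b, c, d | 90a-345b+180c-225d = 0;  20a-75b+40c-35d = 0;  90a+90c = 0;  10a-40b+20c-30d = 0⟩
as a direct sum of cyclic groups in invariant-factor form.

rank_ℚ(R)=4; free=4−4=0
SNF(R) diag = [5, 10, 30, 90] → torsion [5, 10, 30, 90]

Answer: M ≅ ℤ/5 ⊕ ℤ/10 ⊕ ℤ/30 ⊕ ℤ/90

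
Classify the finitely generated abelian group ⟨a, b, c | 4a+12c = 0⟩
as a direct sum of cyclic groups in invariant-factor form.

Answer: M ≅ ℤ^2 ⊕ ℤ/4

Derivation:
rank_ℚ(R)=1; free=3−1=2
SNF(R) diag = [4] → torsion [4]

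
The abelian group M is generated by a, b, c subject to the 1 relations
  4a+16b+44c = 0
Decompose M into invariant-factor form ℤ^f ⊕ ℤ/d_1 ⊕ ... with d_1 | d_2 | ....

Answer: M ≅ ℤ^2 ⊕ ℤ/4

Derivation:
rank_ℚ(R)=1; free=3−1=2
SNF(R) diag = [4] → torsion [4]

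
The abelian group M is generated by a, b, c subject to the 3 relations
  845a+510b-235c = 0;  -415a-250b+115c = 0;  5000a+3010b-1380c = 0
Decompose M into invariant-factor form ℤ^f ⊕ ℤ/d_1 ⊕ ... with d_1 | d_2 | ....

rank_ℚ(R)=3; free=3−3=0
SNF(R) diag = [5, 10, 30] → torsion [5, 10, 30]

Answer: M ≅ ℤ/5 ⊕ ℤ/10 ⊕ ℤ/30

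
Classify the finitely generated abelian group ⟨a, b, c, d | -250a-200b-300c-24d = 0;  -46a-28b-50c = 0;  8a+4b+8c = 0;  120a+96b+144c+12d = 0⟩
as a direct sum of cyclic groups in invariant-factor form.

rank_ℚ(R)=4; free=4−4=0
SNF(R) diag = [2, 2, 4, 12] → torsion [2, 2, 4, 12]

Answer: M ≅ ℤ/2 ⊕ ℤ/2 ⊕ ℤ/4 ⊕ ℤ/12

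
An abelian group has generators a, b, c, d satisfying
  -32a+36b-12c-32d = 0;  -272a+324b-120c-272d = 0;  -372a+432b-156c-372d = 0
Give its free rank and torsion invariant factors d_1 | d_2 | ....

rank_ℚ(R)=3; free=4−3=1
SNF(R) diag = [4, 12, 36] → torsion [4, 12, 36]

Answer: M ≅ ℤ^1 ⊕ ℤ/4 ⊕ ℤ/12 ⊕ ℤ/36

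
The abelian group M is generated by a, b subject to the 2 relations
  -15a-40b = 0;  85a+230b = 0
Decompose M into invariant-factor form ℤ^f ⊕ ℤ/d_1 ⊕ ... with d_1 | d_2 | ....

Answer: M ≅ ℤ/5 ⊕ ℤ/10

Derivation:
rank_ℚ(R)=2; free=2−2=0
SNF(R) diag = [5, 10] → torsion [5, 10]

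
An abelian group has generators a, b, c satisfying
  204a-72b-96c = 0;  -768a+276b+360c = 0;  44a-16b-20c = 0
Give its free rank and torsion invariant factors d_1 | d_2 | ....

rank_ℚ(R)=3; free=3−3=0
SNF(R) diag = [4, 12, 12] → torsion [4, 12, 12]

Answer: M ≅ ℤ/4 ⊕ ℤ/12 ⊕ ℤ/12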